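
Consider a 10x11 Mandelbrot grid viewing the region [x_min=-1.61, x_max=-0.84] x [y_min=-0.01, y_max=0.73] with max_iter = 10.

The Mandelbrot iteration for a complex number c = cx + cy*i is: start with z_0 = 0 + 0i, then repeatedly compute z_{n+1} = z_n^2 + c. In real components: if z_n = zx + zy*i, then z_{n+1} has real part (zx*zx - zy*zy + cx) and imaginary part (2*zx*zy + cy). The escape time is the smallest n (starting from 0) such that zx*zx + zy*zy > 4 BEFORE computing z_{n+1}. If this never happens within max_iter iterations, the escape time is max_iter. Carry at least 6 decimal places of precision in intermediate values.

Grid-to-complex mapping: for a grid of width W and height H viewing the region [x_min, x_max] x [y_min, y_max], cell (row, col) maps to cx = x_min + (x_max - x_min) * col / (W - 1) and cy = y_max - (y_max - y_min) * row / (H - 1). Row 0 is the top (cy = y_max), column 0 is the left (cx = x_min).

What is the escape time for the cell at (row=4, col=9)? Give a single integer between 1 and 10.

Answer: 7

Derivation:
z_0 = 0 + 0i, c = -0.8400 + 0.4340i
Iter 1: z = -0.8400 + 0.4340i, |z|^2 = 0.8940
Iter 2: z = -0.3228 + -0.2951i, |z|^2 = 0.1913
Iter 3: z = -0.8229 + 0.6245i, |z|^2 = 1.0672
Iter 4: z = -0.5528 + -0.5938i, |z|^2 = 0.6582
Iter 5: z = -0.8871 + 1.0905i, |z|^2 = 1.9762
Iter 6: z = -1.2424 + -1.5008i, |z|^2 = 3.7959
Iter 7: z = -1.5486 + 4.1632i, |z|^2 = 19.7301
Escaped at iteration 7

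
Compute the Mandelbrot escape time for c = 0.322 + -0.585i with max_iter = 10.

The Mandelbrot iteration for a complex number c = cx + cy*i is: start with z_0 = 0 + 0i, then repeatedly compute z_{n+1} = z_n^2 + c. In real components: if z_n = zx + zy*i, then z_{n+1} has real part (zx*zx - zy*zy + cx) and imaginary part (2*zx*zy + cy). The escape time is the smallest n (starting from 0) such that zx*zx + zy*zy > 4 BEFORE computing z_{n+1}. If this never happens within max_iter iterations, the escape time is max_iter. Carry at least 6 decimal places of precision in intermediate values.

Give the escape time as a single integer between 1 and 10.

Answer: 10

Derivation:
z_0 = 0 + 0i, c = 0.3220 + -0.5850i
Iter 1: z = 0.3220 + -0.5850i, |z|^2 = 0.4459
Iter 2: z = 0.0835 + -0.9617i, |z|^2 = 0.9319
Iter 3: z = -0.5960 + -0.7455i, |z|^2 = 0.9110
Iter 4: z = 0.1214 + 0.3036i, |z|^2 = 0.1069
Iter 5: z = 0.2445 + -0.5113i, |z|^2 = 0.3212
Iter 6: z = 0.1204 + -0.8351i, |z|^2 = 0.7118
Iter 7: z = -0.3608 + -0.7860i, |z|^2 = 0.7481
Iter 8: z = -0.1657 + -0.0177i, |z|^2 = 0.0278
Iter 9: z = 0.3491 + -0.5791i, |z|^2 = 0.4573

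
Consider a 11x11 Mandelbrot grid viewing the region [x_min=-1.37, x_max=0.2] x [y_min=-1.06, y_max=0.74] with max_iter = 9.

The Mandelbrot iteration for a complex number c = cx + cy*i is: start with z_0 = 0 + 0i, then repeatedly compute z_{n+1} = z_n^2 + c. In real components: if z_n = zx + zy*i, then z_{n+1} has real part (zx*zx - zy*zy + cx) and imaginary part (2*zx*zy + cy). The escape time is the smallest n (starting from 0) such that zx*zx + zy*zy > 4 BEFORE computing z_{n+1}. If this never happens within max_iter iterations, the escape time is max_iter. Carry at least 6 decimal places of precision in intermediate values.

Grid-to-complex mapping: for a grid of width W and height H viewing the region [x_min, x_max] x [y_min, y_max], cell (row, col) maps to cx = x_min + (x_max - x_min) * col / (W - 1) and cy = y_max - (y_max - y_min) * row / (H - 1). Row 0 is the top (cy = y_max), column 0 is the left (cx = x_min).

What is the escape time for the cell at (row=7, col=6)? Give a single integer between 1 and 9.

Answer: 9

Derivation:
z_0 = 0 + 0i, c = -0.4280 + -0.5200i
Iter 1: z = -0.4280 + -0.5200i, |z|^2 = 0.4536
Iter 2: z = -0.5152 + -0.0749i, |z|^2 = 0.2711
Iter 3: z = -0.1682 + -0.4428i, |z|^2 = 0.2244
Iter 4: z = -0.5958 + -0.3711i, |z|^2 = 0.4927
Iter 5: z = -0.2107 + -0.0778i, |z|^2 = 0.0504
Iter 6: z = -0.3897 + -0.4872i, |z|^2 = 0.3892
Iter 7: z = -0.5135 + -0.1403i, |z|^2 = 0.2834
Iter 8: z = -0.1840 + -0.3759i, |z|^2 = 0.1752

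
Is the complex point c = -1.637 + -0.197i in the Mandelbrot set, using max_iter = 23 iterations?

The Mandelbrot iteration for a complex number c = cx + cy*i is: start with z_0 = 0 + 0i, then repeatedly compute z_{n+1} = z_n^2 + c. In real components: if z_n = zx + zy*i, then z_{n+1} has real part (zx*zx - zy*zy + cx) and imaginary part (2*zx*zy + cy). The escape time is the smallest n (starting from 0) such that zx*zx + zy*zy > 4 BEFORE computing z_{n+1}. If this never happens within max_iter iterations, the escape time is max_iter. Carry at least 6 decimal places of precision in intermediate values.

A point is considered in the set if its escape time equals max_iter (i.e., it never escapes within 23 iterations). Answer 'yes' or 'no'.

Answer: no

Derivation:
z_0 = 0 + 0i, c = -1.6370 + -0.1970i
Iter 1: z = -1.6370 + -0.1970i, |z|^2 = 2.7186
Iter 2: z = 1.0040 + 0.4480i, |z|^2 = 1.2086
Iter 3: z = -0.8297 + 0.7025i, |z|^2 = 1.1820
Iter 4: z = -1.4420 + -1.3628i, |z|^2 = 3.9367
Iter 5: z = -1.4148 + 3.7334i, |z|^2 = 15.9399
Escaped at iteration 5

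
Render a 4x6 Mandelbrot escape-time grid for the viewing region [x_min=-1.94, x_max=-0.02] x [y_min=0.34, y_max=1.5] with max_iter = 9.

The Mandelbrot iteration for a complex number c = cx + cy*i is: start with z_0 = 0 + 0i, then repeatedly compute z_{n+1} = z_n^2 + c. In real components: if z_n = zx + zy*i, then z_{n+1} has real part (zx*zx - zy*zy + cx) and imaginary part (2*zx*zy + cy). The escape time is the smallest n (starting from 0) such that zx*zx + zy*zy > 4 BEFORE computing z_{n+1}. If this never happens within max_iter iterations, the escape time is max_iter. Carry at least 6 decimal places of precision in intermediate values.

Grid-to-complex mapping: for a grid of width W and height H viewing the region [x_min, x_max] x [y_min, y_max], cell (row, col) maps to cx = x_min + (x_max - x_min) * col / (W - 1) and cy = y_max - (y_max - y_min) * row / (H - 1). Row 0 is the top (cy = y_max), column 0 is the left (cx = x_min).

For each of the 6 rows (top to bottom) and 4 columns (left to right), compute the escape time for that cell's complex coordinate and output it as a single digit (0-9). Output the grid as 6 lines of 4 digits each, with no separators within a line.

Answer: 1222
1232
1338
1349
1379
3799

Derivation:
(row=0, col=0): c = -1.9400 + 1.5000i → escape time 1
(row=0, col=1): c = -1.3000 + 1.5000i → escape time 2
(row=0, col=2): c = -0.6600 + 1.5000i → escape time 2
(row=0, col=3): c = -0.0200 + 1.5000i → escape time 2
(row=1, col=0): c = -1.9400 + 1.2680i → escape time 1
(row=1, col=1): c = -1.3000 + 1.2680i → escape time 2
(row=1, col=2): c = -0.6600 + 1.2680i → escape time 3
(row=1, col=3): c = -0.0200 + 1.2680i → escape time 2
(row=2, col=0): c = -1.9400 + 1.0360i → escape time 1
(row=2, col=1): c = -1.3000 + 1.0360i → escape time 3
(row=2, col=2): c = -0.6600 + 1.0360i → escape time 3
(row=2, col=3): c = -0.0200 + 1.0360i → escape time 8
(row=3, col=0): c = -1.9400 + 0.8040i → escape time 1
(row=3, col=1): c = -1.3000 + 0.8040i → escape time 3
(row=3, col=2): c = -0.6600 + 0.8040i → escape time 4
(row=3, col=3): c = -0.0200 + 0.8040i → escape time 9
(row=4, col=0): c = -1.9400 + 0.5720i → escape time 1
(row=4, col=1): c = -1.3000 + 0.5720i → escape time 3
(row=4, col=2): c = -0.6600 + 0.5720i → escape time 7
(row=4, col=3): c = -0.0200 + 0.5720i → escape time 9
(row=5, col=0): c = -1.9400 + 0.3400i → escape time 3
(row=5, col=1): c = -1.3000 + 0.3400i → escape time 7
(row=5, col=2): c = -0.6600 + 0.3400i → escape time 9
(row=5, col=3): c = -0.0200 + 0.3400i → escape time 9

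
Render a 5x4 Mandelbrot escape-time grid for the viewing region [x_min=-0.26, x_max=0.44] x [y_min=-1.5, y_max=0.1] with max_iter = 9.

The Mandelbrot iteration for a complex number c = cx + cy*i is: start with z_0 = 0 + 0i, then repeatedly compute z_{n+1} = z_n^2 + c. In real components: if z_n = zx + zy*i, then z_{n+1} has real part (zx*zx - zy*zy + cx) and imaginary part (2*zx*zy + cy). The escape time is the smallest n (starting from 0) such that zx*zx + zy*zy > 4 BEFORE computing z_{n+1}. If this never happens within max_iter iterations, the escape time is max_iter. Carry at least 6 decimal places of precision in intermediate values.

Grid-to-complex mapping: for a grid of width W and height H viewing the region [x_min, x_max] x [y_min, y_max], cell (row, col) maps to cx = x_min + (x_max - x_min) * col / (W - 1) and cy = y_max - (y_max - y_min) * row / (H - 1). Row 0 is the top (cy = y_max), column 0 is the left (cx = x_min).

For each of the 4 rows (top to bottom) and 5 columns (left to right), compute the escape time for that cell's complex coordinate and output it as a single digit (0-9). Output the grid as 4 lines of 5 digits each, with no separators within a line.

(row=0, col=0): c = -0.2600 + 0.1000i → escape time 9
(row=0, col=1): c = -0.0850 + 0.1000i → escape time 9
(row=0, col=2): c = 0.0900 + 0.1000i → escape time 9
(row=0, col=3): c = 0.2650 + 0.1000i → escape time 9
(row=0, col=4): c = 0.4400 + 0.1000i → escape time 6
(row=1, col=0): c = -0.2600 + -0.4333i → escape time 9
(row=1, col=1): c = -0.0850 + -0.4333i → escape time 9
(row=1, col=2): c = 0.0900 + -0.4333i → escape time 9
(row=1, col=3): c = 0.2650 + -0.4333i → escape time 9
(row=1, col=4): c = 0.4400 + -0.4333i → escape time 7
(row=2, col=0): c = -0.2600 + -0.9667i → escape time 6
(row=2, col=1): c = -0.0850 + -0.9667i → escape time 9
(row=2, col=2): c = 0.0900 + -0.9667i → escape time 4
(row=2, col=3): c = 0.2650 + -0.9667i → escape time 4
(row=2, col=4): c = 0.4400 + -0.9667i → escape time 3
(row=3, col=0): c = -0.2600 + -1.5000i → escape time 2
(row=3, col=1): c = -0.0850 + -1.5000i → escape time 2
(row=3, col=2): c = 0.0900 + -1.5000i → escape time 2
(row=3, col=3): c = 0.2650 + -1.5000i → escape time 2
(row=3, col=4): c = 0.4400 + -1.5000i → escape time 2

Answer: 99996
99997
69443
22222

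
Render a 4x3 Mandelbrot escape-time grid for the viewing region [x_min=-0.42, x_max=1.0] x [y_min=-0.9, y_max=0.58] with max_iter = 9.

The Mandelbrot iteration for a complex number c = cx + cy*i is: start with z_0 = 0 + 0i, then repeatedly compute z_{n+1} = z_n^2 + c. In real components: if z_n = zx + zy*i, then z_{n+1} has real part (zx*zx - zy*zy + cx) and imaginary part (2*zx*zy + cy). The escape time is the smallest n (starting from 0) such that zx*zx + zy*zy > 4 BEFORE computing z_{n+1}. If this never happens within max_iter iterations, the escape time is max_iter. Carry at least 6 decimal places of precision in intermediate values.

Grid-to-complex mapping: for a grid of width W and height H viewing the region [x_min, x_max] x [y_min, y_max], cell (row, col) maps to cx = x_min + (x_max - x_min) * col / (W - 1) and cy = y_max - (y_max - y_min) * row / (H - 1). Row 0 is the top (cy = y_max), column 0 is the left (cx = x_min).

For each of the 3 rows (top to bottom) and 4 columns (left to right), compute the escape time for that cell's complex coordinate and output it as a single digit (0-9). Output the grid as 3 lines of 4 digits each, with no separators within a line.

Answer: 9942
9952
5632

Derivation:
(row=0, col=0): c = -0.4200 + 0.5800i → escape time 9
(row=0, col=1): c = 0.0533 + 0.5800i → escape time 9
(row=0, col=2): c = 0.5267 + 0.5800i → escape time 4
(row=0, col=3): c = 1.0000 + 0.5800i → escape time 2
(row=1, col=0): c = -0.4200 + -0.1600i → escape time 9
(row=1, col=1): c = 0.0533 + -0.1600i → escape time 9
(row=1, col=2): c = 0.5267 + -0.1600i → escape time 5
(row=1, col=3): c = 1.0000 + -0.1600i → escape time 2
(row=2, col=0): c = -0.4200 + -0.9000i → escape time 5
(row=2, col=1): c = 0.0533 + -0.9000i → escape time 6
(row=2, col=2): c = 0.5267 + -0.9000i → escape time 3
(row=2, col=3): c = 1.0000 + -0.9000i → escape time 2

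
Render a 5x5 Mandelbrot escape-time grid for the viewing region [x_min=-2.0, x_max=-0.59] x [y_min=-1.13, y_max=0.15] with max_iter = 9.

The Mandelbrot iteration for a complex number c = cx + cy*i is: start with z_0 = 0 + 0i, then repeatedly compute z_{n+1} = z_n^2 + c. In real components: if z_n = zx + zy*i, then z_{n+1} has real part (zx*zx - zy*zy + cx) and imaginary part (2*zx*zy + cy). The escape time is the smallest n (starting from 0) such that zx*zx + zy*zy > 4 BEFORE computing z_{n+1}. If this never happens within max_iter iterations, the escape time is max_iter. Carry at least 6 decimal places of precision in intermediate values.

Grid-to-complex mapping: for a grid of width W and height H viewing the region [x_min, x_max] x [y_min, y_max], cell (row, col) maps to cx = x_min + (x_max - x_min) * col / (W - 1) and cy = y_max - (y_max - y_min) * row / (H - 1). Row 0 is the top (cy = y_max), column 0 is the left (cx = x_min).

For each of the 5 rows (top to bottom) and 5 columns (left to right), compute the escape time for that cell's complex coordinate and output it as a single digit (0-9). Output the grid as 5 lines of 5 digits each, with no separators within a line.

Answer: 15999
15999
13459
13334
12233

Derivation:
(row=0, col=0): c = -2.0000 + 0.1500i → escape time 1
(row=0, col=1): c = -1.6475 + 0.1500i → escape time 5
(row=0, col=2): c = -1.2950 + 0.1500i → escape time 9
(row=0, col=3): c = -0.9425 + 0.1500i → escape time 9
(row=0, col=4): c = -0.5900 + 0.1500i → escape time 9
(row=1, col=0): c = -2.0000 + -0.1700i → escape time 1
(row=1, col=1): c = -1.6475 + -0.1700i → escape time 5
(row=1, col=2): c = -1.2950 + -0.1700i → escape time 9
(row=1, col=3): c = -0.9425 + -0.1700i → escape time 9
(row=1, col=4): c = -0.5900 + -0.1700i → escape time 9
(row=2, col=0): c = -2.0000 + -0.4900i → escape time 1
(row=2, col=1): c = -1.6475 + -0.4900i → escape time 3
(row=2, col=2): c = -1.2950 + -0.4900i → escape time 4
(row=2, col=3): c = -0.9425 + -0.4900i → escape time 5
(row=2, col=4): c = -0.5900 + -0.4900i → escape time 9
(row=3, col=0): c = -2.0000 + -0.8100i → escape time 1
(row=3, col=1): c = -1.6475 + -0.8100i → escape time 3
(row=3, col=2): c = -1.2950 + -0.8100i → escape time 3
(row=3, col=3): c = -0.9425 + -0.8100i → escape time 3
(row=3, col=4): c = -0.5900 + -0.8100i → escape time 4
(row=4, col=0): c = -2.0000 + -1.1300i → escape time 1
(row=4, col=1): c = -1.6475 + -1.1300i → escape time 2
(row=4, col=2): c = -1.2950 + -1.1300i → escape time 2
(row=4, col=3): c = -0.9425 + -1.1300i → escape time 3
(row=4, col=4): c = -0.5900 + -1.1300i → escape time 3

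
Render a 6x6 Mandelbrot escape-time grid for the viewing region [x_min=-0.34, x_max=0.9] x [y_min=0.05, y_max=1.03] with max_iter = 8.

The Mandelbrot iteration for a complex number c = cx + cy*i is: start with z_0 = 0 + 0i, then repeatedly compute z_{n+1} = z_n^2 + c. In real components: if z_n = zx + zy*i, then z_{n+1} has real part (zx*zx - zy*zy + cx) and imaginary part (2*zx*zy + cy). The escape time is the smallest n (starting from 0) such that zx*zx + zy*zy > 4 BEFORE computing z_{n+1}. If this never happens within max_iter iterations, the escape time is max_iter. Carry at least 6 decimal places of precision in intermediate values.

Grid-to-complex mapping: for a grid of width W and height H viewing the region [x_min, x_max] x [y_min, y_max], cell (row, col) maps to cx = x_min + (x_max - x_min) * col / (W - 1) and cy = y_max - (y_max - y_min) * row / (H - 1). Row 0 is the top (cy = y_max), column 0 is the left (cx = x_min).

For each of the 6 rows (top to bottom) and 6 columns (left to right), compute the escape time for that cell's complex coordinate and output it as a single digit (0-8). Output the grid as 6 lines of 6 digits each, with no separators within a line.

Answer: 574322
685432
888732
888833
888843
888743

Derivation:
(row=0, col=0): c = -0.3400 + 1.0300i → escape time 5
(row=0, col=1): c = -0.0920 + 1.0300i → escape time 7
(row=0, col=2): c = 0.1560 + 1.0300i → escape time 4
(row=0, col=3): c = 0.4040 + 1.0300i → escape time 3
(row=0, col=4): c = 0.6520 + 1.0300i → escape time 2
(row=0, col=5): c = 0.9000 + 1.0300i → escape time 2
(row=1, col=0): c = -0.3400 + 0.8340i → escape time 6
(row=1, col=1): c = -0.0920 + 0.8340i → escape time 8
(row=1, col=2): c = 0.1560 + 0.8340i → escape time 5
(row=1, col=3): c = 0.4040 + 0.8340i → escape time 4
(row=1, col=4): c = 0.6520 + 0.8340i → escape time 3
(row=1, col=5): c = 0.9000 + 0.8340i → escape time 2
(row=2, col=0): c = -0.3400 + 0.6380i → escape time 8
(row=2, col=1): c = -0.0920 + 0.6380i → escape time 8
(row=2, col=2): c = 0.1560 + 0.6380i → escape time 8
(row=2, col=3): c = 0.4040 + 0.6380i → escape time 7
(row=2, col=4): c = 0.6520 + 0.6380i → escape time 3
(row=2, col=5): c = 0.9000 + 0.6380i → escape time 2
(row=3, col=0): c = -0.3400 + 0.4420i → escape time 8
(row=3, col=1): c = -0.0920 + 0.4420i → escape time 8
(row=3, col=2): c = 0.1560 + 0.4420i → escape time 8
(row=3, col=3): c = 0.4040 + 0.4420i → escape time 8
(row=3, col=4): c = 0.6520 + 0.4420i → escape time 3
(row=3, col=5): c = 0.9000 + 0.4420i → escape time 3
(row=4, col=0): c = -0.3400 + 0.2460i → escape time 8
(row=4, col=1): c = -0.0920 + 0.2460i → escape time 8
(row=4, col=2): c = 0.1560 + 0.2460i → escape time 8
(row=4, col=3): c = 0.4040 + 0.2460i → escape time 8
(row=4, col=4): c = 0.6520 + 0.2460i → escape time 4
(row=4, col=5): c = 0.9000 + 0.2460i → escape time 3
(row=5, col=0): c = -0.3400 + 0.0500i → escape time 8
(row=5, col=1): c = -0.0920 + 0.0500i → escape time 8
(row=5, col=2): c = 0.1560 + 0.0500i → escape time 8
(row=5, col=3): c = 0.4040 + 0.0500i → escape time 7
(row=5, col=4): c = 0.6520 + 0.0500i → escape time 4
(row=5, col=5): c = 0.9000 + 0.0500i → escape time 3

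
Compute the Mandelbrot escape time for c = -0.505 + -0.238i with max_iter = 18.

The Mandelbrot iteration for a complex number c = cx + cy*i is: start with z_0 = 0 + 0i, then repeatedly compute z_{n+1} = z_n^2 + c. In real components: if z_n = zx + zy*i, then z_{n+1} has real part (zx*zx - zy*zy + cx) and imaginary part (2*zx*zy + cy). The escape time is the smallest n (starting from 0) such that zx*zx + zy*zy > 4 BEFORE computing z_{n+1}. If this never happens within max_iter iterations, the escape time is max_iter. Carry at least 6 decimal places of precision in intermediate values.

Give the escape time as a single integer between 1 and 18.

Answer: 18

Derivation:
z_0 = 0 + 0i, c = -0.5050 + -0.2380i
Iter 1: z = -0.5050 + -0.2380i, |z|^2 = 0.3117
Iter 2: z = -0.3066 + 0.0024i, |z|^2 = 0.0940
Iter 3: z = -0.4110 + -0.2395i, |z|^2 = 0.2263
Iter 4: z = -0.3934 + -0.0412i, |z|^2 = 0.1565
Iter 5: z = -0.3519 + -0.2056i, |z|^2 = 0.1661
Iter 6: z = -0.4234 + -0.0933i, |z|^2 = 0.1880
Iter 7: z = -0.3344 + -0.1590i, |z|^2 = 0.1371
Iter 8: z = -0.4185 + -0.1317i, |z|^2 = 0.1924
Iter 9: z = -0.3472 + -0.1278i, |z|^2 = 0.1369
Iter 10: z = -0.4008 + -0.1492i, |z|^2 = 0.1829
Iter 11: z = -0.3667 + -0.1184i, |z|^2 = 0.1485
Iter 12: z = -0.3846 + -0.1512i, |z|^2 = 0.1708
Iter 13: z = -0.3800 + -0.1217i, |z|^2 = 0.1592
Iter 14: z = -0.3754 + -0.1455i, |z|^2 = 0.1621
Iter 15: z = -0.3852 + -0.1287i, |z|^2 = 0.1650
Iter 16: z = -0.3732 + -0.1388i, |z|^2 = 0.1585
Iter 17: z = -0.3850 + -0.1344i, |z|^2 = 0.1663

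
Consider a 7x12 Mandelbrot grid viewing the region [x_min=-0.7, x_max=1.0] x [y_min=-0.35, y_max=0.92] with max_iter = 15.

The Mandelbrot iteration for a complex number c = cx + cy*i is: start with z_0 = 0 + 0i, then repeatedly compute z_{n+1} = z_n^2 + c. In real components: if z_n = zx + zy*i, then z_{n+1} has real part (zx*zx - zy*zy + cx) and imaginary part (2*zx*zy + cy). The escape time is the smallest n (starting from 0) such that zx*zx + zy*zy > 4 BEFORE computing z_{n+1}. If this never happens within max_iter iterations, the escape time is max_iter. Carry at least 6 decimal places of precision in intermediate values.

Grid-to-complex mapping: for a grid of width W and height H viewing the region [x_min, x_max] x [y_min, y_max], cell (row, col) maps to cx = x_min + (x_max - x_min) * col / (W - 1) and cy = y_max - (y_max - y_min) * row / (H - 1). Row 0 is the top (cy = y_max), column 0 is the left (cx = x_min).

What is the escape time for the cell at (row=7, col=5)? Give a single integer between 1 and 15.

Answer: 3

Derivation:
z_0 = 0 + 0i, c = 0.7167 + 0.1118i
Iter 1: z = 0.7167 + 0.1118i, |z|^2 = 0.5261
Iter 2: z = 1.2178 + 0.2721i, |z|^2 = 1.5570
Iter 3: z = 2.1256 + 0.7745i, |z|^2 = 5.1181
Escaped at iteration 3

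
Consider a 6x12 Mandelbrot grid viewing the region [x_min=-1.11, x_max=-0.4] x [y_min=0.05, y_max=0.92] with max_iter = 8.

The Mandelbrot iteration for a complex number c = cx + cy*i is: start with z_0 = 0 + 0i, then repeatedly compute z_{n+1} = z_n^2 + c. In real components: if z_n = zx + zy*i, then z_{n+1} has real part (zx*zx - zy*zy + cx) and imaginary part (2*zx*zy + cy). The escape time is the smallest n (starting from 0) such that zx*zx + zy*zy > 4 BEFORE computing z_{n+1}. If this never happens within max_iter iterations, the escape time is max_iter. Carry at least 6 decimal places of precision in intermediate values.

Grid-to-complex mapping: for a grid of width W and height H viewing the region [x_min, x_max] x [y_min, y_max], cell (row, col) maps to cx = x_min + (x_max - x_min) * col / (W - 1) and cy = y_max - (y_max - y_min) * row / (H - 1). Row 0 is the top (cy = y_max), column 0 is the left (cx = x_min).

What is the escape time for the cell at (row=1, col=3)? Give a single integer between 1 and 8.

Answer: 4

Derivation:
z_0 = 0 + 0i, c = -0.6840 + 0.8409i
Iter 1: z = -0.6840 + 0.8409i, |z|^2 = 1.1750
Iter 2: z = -0.9233 + -0.3095i, |z|^2 = 0.9482
Iter 3: z = 0.0727 + 1.4123i, |z|^2 = 2.0000
Iter 4: z = -2.6734 + 1.0462i, |z|^2 = 8.2415
Escaped at iteration 4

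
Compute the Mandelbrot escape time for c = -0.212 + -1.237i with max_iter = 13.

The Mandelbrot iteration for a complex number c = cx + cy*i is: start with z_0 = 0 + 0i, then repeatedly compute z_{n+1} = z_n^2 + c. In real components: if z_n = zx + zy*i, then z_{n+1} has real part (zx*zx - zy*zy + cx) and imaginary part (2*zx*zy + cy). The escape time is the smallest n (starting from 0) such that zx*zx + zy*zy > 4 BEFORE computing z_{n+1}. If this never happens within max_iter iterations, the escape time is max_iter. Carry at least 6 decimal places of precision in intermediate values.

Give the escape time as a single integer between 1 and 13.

z_0 = 0 + 0i, c = -0.2120 + -1.2370i
Iter 1: z = -0.2120 + -1.2370i, |z|^2 = 1.5751
Iter 2: z = -1.6972 + -0.7125i, |z|^2 = 3.3882
Iter 3: z = 2.1609 + 1.1816i, |z|^2 = 6.0656
Escaped at iteration 3

Answer: 3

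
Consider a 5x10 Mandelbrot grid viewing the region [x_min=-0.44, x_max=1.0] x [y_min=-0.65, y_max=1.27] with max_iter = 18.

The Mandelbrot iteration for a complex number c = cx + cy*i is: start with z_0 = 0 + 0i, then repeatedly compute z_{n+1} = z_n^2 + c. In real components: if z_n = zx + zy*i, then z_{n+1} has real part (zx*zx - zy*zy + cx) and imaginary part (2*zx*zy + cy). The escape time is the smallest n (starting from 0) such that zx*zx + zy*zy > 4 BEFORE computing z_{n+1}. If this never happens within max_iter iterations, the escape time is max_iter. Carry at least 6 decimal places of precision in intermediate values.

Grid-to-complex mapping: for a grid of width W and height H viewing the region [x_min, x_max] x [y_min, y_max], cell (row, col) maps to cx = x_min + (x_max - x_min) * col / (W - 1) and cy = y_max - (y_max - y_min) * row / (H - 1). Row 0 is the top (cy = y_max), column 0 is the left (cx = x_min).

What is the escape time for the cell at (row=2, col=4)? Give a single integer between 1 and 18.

Answer: 2

Derivation:
z_0 = 0 + 0i, c = 1.0000 + 0.8433i
Iter 1: z = 1.0000 + 0.8433i, |z|^2 = 1.7112
Iter 2: z = 1.2888 + 2.5300i, |z|^2 = 8.0619
Escaped at iteration 2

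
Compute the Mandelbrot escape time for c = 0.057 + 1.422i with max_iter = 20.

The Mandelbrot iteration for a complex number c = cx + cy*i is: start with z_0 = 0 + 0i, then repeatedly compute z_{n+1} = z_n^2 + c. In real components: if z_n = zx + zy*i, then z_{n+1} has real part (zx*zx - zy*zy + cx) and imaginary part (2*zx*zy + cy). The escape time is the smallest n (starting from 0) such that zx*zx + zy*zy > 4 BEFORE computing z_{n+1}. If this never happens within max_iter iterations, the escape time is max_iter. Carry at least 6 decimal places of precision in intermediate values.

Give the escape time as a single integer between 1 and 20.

Answer: 2

Derivation:
z_0 = 0 + 0i, c = 0.0570 + 1.4220i
Iter 1: z = 0.0570 + 1.4220i, |z|^2 = 2.0253
Iter 2: z = -1.9618 + 1.5841i, |z|^2 = 6.3582
Escaped at iteration 2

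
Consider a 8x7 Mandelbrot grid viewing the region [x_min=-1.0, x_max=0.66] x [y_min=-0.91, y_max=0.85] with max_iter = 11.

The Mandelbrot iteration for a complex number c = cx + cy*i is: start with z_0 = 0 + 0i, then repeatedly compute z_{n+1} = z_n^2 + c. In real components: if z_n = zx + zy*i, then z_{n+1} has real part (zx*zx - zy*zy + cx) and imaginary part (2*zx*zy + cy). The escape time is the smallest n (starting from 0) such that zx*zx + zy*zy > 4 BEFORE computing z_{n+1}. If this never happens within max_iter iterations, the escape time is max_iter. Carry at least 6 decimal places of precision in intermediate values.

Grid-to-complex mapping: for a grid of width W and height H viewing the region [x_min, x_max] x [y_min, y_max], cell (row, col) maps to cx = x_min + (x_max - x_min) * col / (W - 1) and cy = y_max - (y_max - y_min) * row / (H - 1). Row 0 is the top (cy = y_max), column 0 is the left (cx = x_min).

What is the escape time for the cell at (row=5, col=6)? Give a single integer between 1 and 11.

z_0 = 0 + 0i, c = 0.4229 + -0.6167i
Iter 1: z = 0.4229 + -0.6167i, |z|^2 = 0.5591
Iter 2: z = 0.2214 + -1.1382i, |z|^2 = 1.3445
Iter 3: z = -0.8236 + -1.1206i, |z|^2 = 1.9341
Iter 4: z = -0.1546 + 1.2293i, |z|^2 = 1.5350
Iter 5: z = -1.0643 + -0.9968i, |z|^2 = 2.1263
Iter 6: z = 0.5620 + 1.5051i, |z|^2 = 2.5812
Iter 7: z = -1.5267 + 1.0750i, |z|^2 = 3.4865
Iter 8: z = 1.5982 + -3.8990i, |z|^2 = 17.7568
Escaped at iteration 8

Answer: 8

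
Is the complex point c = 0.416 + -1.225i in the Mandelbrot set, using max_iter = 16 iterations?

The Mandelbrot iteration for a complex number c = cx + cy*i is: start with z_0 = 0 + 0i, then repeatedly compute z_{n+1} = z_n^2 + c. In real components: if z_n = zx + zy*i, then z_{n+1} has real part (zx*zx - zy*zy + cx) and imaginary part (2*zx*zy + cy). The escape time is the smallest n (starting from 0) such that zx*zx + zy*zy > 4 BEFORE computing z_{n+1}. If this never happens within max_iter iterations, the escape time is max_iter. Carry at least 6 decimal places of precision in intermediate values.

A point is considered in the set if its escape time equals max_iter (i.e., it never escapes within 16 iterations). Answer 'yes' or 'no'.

Answer: no

Derivation:
z_0 = 0 + 0i, c = 0.4160 + -1.2250i
Iter 1: z = 0.4160 + -1.2250i, |z|^2 = 1.6737
Iter 2: z = -0.9116 + -2.2442i, |z|^2 = 5.8674
Escaped at iteration 2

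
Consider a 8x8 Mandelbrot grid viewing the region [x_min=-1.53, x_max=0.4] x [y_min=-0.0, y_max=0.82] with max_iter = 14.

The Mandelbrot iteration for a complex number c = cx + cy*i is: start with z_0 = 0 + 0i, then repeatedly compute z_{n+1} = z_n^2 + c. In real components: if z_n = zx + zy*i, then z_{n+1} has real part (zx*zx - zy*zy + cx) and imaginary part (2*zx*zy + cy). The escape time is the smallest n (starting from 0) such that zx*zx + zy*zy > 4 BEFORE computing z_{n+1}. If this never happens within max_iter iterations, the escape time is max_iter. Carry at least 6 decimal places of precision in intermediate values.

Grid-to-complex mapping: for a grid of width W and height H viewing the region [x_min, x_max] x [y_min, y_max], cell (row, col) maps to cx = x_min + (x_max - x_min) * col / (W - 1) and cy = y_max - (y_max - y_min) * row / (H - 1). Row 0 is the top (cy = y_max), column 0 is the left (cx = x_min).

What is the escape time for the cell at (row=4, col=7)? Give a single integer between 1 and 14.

z_0 = 0 + 0i, c = 0.4000 + 0.3514i
Iter 1: z = 0.4000 + 0.3514i, |z|^2 = 0.2835
Iter 2: z = 0.4365 + 0.6326i, |z|^2 = 0.5907
Iter 3: z = 0.1904 + 0.9037i, |z|^2 = 0.8528
Iter 4: z = -0.3804 + 0.6955i, |z|^2 = 0.6284
Iter 5: z = 0.0609 + -0.1777i, |z|^2 = 0.0353
Iter 6: z = 0.3722 + 0.3298i, |z|^2 = 0.2472
Iter 7: z = 0.4297 + 0.5969i, |z|^2 = 0.5409
Iter 8: z = 0.2284 + 0.8644i, |z|^2 = 0.7994
Iter 9: z = -0.2951 + 0.7463i, |z|^2 = 0.6441
Iter 10: z = -0.0699 + -0.0890i, |z|^2 = 0.0128
Iter 11: z = 0.3970 + 0.3639i, |z|^2 = 0.2900
Iter 12: z = 0.4252 + 0.6403i, |z|^2 = 0.5908
Iter 13: z = 0.1708 + 0.8959i, |z|^2 = 0.8318

Answer: 14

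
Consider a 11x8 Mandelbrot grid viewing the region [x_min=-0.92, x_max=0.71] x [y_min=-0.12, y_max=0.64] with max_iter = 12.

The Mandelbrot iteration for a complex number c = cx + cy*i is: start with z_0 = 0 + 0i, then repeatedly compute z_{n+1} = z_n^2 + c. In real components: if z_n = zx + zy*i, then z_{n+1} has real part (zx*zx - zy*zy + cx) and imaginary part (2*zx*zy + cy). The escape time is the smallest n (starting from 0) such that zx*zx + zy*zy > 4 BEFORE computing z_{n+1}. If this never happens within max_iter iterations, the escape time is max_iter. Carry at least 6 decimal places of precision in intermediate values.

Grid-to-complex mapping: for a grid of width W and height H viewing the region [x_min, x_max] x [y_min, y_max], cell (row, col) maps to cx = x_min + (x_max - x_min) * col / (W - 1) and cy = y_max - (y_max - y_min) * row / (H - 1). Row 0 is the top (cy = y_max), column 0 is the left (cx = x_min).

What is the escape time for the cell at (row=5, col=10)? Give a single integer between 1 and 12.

z_0 = 0 + 0i, c = 0.7100 + 0.0971i
Iter 1: z = 0.7100 + 0.0971i, |z|^2 = 0.5135
Iter 2: z = 1.2047 + 0.2351i, |z|^2 = 1.5065
Iter 3: z = 2.1059 + 0.6635i, |z|^2 = 4.8753
Escaped at iteration 3

Answer: 3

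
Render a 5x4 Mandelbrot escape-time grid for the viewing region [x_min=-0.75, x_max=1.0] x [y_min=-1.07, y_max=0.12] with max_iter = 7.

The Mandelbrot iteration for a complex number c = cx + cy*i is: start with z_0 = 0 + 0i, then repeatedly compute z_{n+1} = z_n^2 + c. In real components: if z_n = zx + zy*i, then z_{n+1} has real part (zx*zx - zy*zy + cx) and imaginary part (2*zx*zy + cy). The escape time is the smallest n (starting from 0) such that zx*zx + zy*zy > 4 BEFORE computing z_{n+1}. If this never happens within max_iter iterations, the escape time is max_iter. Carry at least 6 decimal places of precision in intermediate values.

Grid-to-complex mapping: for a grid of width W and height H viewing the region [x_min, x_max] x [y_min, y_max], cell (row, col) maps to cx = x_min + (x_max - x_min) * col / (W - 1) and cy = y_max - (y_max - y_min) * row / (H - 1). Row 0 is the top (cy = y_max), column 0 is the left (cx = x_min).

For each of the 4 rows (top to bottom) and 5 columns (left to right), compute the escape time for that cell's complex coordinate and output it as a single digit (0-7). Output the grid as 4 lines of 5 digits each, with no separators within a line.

Answer: 77742
77742
57732
35422

Derivation:
(row=0, col=0): c = -0.7500 + 0.1200i → escape time 7
(row=0, col=1): c = -0.3125 + 0.1200i → escape time 7
(row=0, col=2): c = 0.1250 + 0.1200i → escape time 7
(row=0, col=3): c = 0.5625 + 0.1200i → escape time 4
(row=0, col=4): c = 1.0000 + 0.1200i → escape time 2
(row=1, col=0): c = -0.7500 + -0.2767i → escape time 7
(row=1, col=1): c = -0.3125 + -0.2767i → escape time 7
(row=1, col=2): c = 0.1250 + -0.2767i → escape time 7
(row=1, col=3): c = 0.5625 + -0.2767i → escape time 4
(row=1, col=4): c = 1.0000 + -0.2767i → escape time 2
(row=2, col=0): c = -0.7500 + -0.6733i → escape time 5
(row=2, col=1): c = -0.3125 + -0.6733i → escape time 7
(row=2, col=2): c = 0.1250 + -0.6733i → escape time 7
(row=2, col=3): c = 0.5625 + -0.6733i → escape time 3
(row=2, col=4): c = 1.0000 + -0.6733i → escape time 2
(row=3, col=0): c = -0.7500 + -1.0700i → escape time 3
(row=3, col=1): c = -0.3125 + -1.0700i → escape time 5
(row=3, col=2): c = 0.1250 + -1.0700i → escape time 4
(row=3, col=3): c = 0.5625 + -1.0700i → escape time 2
(row=3, col=4): c = 1.0000 + -1.0700i → escape time 2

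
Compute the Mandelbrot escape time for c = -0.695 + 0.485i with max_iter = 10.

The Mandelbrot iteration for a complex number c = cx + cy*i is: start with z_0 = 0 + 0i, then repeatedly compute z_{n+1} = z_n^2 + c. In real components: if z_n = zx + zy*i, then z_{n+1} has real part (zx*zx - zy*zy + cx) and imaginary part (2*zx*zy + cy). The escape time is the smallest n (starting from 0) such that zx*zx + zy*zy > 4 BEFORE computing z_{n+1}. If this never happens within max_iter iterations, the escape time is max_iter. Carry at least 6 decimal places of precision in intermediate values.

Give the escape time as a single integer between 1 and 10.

Answer: 10

Derivation:
z_0 = 0 + 0i, c = -0.6950 + 0.4850i
Iter 1: z = -0.6950 + 0.4850i, |z|^2 = 0.7182
Iter 2: z = -0.4472 + -0.1891i, |z|^2 = 0.2358
Iter 3: z = -0.5308 + 0.6542i, |z|^2 = 0.7097
Iter 4: z = -0.8412 + -0.2095i, |z|^2 = 0.7515
Iter 5: z = -0.0312 + 0.8374i, |z|^2 = 0.7022
Iter 6: z = -1.3953 + 0.4327i, |z|^2 = 2.1340
Iter 7: z = 1.0645 + -0.7224i, |z|^2 = 1.6551
Iter 8: z = -0.0836 + -1.0530i, |z|^2 = 1.1159
Iter 9: z = -1.7969 + 0.6611i, |z|^2 = 3.6658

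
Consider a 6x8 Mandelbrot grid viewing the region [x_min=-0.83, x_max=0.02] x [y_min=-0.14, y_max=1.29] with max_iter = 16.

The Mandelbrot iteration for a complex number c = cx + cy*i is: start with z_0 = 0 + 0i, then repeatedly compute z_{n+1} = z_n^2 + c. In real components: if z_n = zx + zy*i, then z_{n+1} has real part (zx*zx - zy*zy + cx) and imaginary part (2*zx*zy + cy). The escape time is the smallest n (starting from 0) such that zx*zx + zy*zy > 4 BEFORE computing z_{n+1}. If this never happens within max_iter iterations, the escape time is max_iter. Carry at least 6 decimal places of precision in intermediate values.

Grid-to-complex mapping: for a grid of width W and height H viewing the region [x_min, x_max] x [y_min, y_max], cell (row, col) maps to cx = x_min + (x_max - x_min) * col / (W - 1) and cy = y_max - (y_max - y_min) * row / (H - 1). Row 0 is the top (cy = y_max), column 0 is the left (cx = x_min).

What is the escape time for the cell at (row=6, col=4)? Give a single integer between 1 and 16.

Answer: 16

Derivation:
z_0 = 0 + 0i, c = -0.1500 + 0.0643i
Iter 1: z = -0.1500 + 0.0643i, |z|^2 = 0.0266
Iter 2: z = -0.1316 + 0.0450i, |z|^2 = 0.0194
Iter 3: z = -0.1347 + 0.0524i, |z|^2 = 0.0209
Iter 4: z = -0.1346 + 0.0502i, |z|^2 = 0.0206
Iter 5: z = -0.1344 + 0.0508i, |z|^2 = 0.0206
Iter 6: z = -0.1345 + 0.0506i, |z|^2 = 0.0207
Iter 7: z = -0.1345 + 0.0507i, |z|^2 = 0.0206
Iter 8: z = -0.1345 + 0.0507i, |z|^2 = 0.0207
Iter 9: z = -0.1345 + 0.0507i, |z|^2 = 0.0207
Iter 10: z = -0.1345 + 0.0507i, |z|^2 = 0.0207
Iter 11: z = -0.1345 + 0.0507i, |z|^2 = 0.0207
Iter 12: z = -0.1345 + 0.0507i, |z|^2 = 0.0207
Iter 13: z = -0.1345 + 0.0507i, |z|^2 = 0.0207
Iter 14: z = -0.1345 + 0.0507i, |z|^2 = 0.0207
Iter 15: z = -0.1345 + 0.0507i, |z|^2 = 0.0207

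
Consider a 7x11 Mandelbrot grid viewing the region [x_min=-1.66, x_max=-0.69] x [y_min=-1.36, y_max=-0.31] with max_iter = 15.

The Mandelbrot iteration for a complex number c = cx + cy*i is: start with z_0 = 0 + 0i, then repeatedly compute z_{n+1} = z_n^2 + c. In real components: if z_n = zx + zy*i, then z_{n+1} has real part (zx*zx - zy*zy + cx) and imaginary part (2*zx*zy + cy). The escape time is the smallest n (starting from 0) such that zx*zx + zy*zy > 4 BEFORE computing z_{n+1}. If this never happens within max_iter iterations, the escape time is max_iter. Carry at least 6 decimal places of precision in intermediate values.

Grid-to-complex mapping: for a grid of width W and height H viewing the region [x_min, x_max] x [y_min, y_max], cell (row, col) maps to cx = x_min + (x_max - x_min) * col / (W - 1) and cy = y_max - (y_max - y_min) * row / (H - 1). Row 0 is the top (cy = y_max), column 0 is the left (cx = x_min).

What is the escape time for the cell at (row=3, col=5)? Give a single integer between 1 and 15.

Answer: 5

Derivation:
z_0 = 0 + 0i, c = -0.8517 + -0.6250i
Iter 1: z = -0.8517 + -0.6250i, |z|^2 = 1.1160
Iter 2: z = -0.5170 + 0.4396i, |z|^2 = 0.4605
Iter 3: z = -0.7777 + -1.0795i, |z|^2 = 1.7700
Iter 4: z = -1.4122 + 1.0539i, |z|^2 = 3.1052
Iter 5: z = 0.0319 + -3.6018i, |z|^2 = 12.9740
Escaped at iteration 5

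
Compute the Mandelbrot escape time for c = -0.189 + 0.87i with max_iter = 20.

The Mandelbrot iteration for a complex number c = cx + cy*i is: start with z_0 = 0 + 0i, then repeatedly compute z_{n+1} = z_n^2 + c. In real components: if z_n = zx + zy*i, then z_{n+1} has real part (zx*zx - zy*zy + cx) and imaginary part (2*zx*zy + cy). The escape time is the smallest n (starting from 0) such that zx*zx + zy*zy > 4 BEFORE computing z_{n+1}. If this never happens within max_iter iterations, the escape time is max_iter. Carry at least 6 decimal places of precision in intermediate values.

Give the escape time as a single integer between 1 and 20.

z_0 = 0 + 0i, c = -0.1890 + 0.8700i
Iter 1: z = -0.1890 + 0.8700i, |z|^2 = 0.7926
Iter 2: z = -0.9102 + 0.5411i, |z|^2 = 1.1213
Iter 3: z = 0.3466 + -0.1151i, |z|^2 = 0.1334
Iter 4: z = -0.0821 + 0.7902i, |z|^2 = 0.6312
Iter 5: z = -0.8067 + 0.7402i, |z|^2 = 1.1987
Iter 6: z = -0.0861 + -0.3243i, |z|^2 = 0.1126
Iter 7: z = -0.2868 + 0.9259i, |z|^2 = 0.9394
Iter 8: z = -0.9640 + 0.3390i, |z|^2 = 1.0442
Iter 9: z = 0.6253 + 0.2164i, |z|^2 = 0.4379
Iter 10: z = 0.1552 + 1.1407i, |z|^2 = 1.3253
Iter 11: z = -1.4661 + 1.2241i, |z|^2 = 3.6478
Iter 12: z = 0.4621 + -2.7192i, |z|^2 = 7.6077
Escaped at iteration 12

Answer: 12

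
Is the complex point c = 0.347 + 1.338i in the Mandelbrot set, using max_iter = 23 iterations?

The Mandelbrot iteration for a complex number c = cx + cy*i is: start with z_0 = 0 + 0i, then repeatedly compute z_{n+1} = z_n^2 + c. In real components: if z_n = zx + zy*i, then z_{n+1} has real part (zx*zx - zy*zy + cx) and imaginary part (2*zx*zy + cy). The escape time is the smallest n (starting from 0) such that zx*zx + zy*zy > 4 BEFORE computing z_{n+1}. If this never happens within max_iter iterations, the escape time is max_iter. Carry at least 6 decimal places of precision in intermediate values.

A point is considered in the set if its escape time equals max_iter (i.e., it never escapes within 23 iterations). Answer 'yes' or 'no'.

Answer: no

Derivation:
z_0 = 0 + 0i, c = 0.3470 + 1.3380i
Iter 1: z = 0.3470 + 1.3380i, |z|^2 = 1.9107
Iter 2: z = -1.3228 + 2.2666i, |z|^2 = 6.8872
Escaped at iteration 2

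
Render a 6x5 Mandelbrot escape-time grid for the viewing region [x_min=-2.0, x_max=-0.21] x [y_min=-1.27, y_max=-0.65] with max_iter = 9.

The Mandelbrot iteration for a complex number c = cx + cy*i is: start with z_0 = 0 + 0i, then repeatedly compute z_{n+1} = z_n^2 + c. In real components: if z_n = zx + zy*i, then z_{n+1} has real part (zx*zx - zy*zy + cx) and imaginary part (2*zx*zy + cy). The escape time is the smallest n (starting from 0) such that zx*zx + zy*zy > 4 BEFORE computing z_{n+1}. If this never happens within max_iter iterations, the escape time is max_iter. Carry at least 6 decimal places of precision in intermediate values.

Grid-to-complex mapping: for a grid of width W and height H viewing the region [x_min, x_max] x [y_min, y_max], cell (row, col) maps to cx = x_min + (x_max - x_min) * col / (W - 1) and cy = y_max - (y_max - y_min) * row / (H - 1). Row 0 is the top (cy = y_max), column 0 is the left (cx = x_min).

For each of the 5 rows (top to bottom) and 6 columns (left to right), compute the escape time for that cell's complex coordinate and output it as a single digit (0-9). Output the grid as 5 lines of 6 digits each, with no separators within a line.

(row=0, col=0): c = -2.0000 + -0.6500i → escape time 1
(row=0, col=1): c = -1.6420 + -0.6500i → escape time 3
(row=0, col=2): c = -1.2840 + -0.6500i → escape time 3
(row=0, col=3): c = -0.9260 + -0.6500i → escape time 4
(row=0, col=4): c = -0.5680 + -0.6500i → escape time 9
(row=0, col=5): c = -0.2100 + -0.6500i → escape time 9
(row=1, col=0): c = -2.0000 + -0.8050i → escape time 1
(row=1, col=1): c = -1.6420 + -0.8050i → escape time 3
(row=1, col=2): c = -1.2840 + -0.8050i → escape time 3
(row=1, col=3): c = -0.9260 + -0.8050i → escape time 4
(row=1, col=4): c = -0.5680 + -0.8050i → escape time 5
(row=1, col=5): c = -0.2100 + -0.8050i → escape time 9
(row=2, col=0): c = -2.0000 + -0.9600i → escape time 1
(row=2, col=1): c = -1.6420 + -0.9600i → escape time 2
(row=2, col=2): c = -1.2840 + -0.9600i → escape time 3
(row=2, col=3): c = -0.9260 + -0.9600i → escape time 3
(row=2, col=4): c = -0.5680 + -0.9600i → escape time 4
(row=2, col=5): c = -0.2100 + -0.9600i → escape time 7
(row=3, col=0): c = -2.0000 + -1.1150i → escape time 1
(row=3, col=1): c = -1.6420 + -1.1150i → escape time 2
(row=3, col=2): c = -1.2840 + -1.1150i → escape time 3
(row=3, col=3): c = -0.9260 + -1.1150i → escape time 3
(row=3, col=4): c = -0.5680 + -1.1150i → escape time 3
(row=3, col=5): c = -0.2100 + -1.1150i → escape time 9
(row=4, col=0): c = -2.0000 + -1.2700i → escape time 1
(row=4, col=1): c = -1.6420 + -1.2700i → escape time 1
(row=4, col=2): c = -1.2840 + -1.2700i → escape time 2
(row=4, col=3): c = -0.9260 + -1.2700i → escape time 3
(row=4, col=4): c = -0.5680 + -1.2700i → escape time 3
(row=4, col=5): c = -0.2100 + -1.2700i → escape time 3

Answer: 133499
133459
123347
123339
112333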